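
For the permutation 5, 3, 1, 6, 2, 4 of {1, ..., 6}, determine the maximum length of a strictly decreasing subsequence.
3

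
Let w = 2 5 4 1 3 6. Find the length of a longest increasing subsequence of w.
3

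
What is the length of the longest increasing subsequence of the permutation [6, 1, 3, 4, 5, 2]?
4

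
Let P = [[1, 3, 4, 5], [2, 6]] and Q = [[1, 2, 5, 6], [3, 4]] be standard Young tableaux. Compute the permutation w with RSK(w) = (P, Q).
2 6 1 3 4 5

Reverse the RSK construction: for i from n down to 1, find the cell of Q containing i, remove the entry at that cell from P, and reverse-bump it up through P; the value ejected from row 1 is w(i).

Step i=6: Q has 6 at row 1, column 4; remove that cell from P, ejecting 5. So w(6) = 5. P is now [[1, 3, 4], [2, 6]].
Step i=5: Q has 5 at row 1, column 3; remove that cell from P, ejecting 4. So w(5) = 4. P is now [[1, 3], [2, 6]].
Step i=4: Q has 4 at row 2, column 2; remove 6 from row 2 of P and reverse-bump: 6 enters row 1 and ejects 3. So w(4) = 3. P is now [[1, 6], [2]].
Step i=3: Q has 3 at row 2, column 1; remove 2 from row 2 of P and reverse-bump: 2 enters row 1 and ejects 1. So w(3) = 1. P is now [[2, 6]].
Step i=2: Q has 2 at row 1, column 2; remove that cell from P, ejecting 6. So w(2) = 6. P is now [[2]].
Step i=1: Q has 1 at row 1, column 1; remove that cell from P, ejecting 2. So w(1) = 2. P is now [].

So w = 2 6 1 3 4 5.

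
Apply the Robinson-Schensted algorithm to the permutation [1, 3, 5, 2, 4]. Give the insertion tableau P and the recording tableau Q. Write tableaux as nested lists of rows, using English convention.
Insert each entry of the permutation into P by Schensted row insertion, recording in Q the position of each new cell.

Insert 1: appended to row 1. P = [[1]], Q = [[1]].
Insert 3: appended to row 1. P = [[1, 3]], Q = [[1, 2]].
Insert 5: appended to row 1. P = [[1, 3, 5]], Q = [[1, 2, 3]].
Insert 2: 2 bumps 3 from row 1; 3 starts row 2. P = [[1, 2, 5], [3]], Q = [[1, 2, 3], [4]].
Insert 4: 4 bumps 5 from row 1; 5 appends to row 2. P = [[1, 2, 4], [3, 5]], Q = [[1, 2, 3], [4, 5]].

So P = [[1, 2, 4], [3, 5]], Q = [[1, 2, 3], [4, 5]].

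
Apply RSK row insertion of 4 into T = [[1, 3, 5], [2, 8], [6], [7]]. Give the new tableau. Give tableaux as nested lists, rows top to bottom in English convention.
In row 1, 4 replaces 5 (the leftmost entry greater than 4); 5 is bumped to row 2. In row 2, 5 replaces 8 (the leftmost entry greater than 5); 8 is bumped to row 3. 8 is appended to row 3. The new tableau is [[1, 3, 4], [2, 5], [6, 8], [7]].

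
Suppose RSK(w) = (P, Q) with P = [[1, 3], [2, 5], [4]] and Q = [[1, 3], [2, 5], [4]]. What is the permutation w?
Reverse the RSK construction: for i from n down to 1, find the cell of Q containing i, remove the entry at that cell from P, and reverse-bump it up through P; the value ejected from row 1 is w(i).

Step i=5: Q has 5 at row 2, column 2; remove 5 from row 2 of P and reverse-bump: 5 enters row 1 and ejects 3. So w(5) = 3. P is now [[1, 5], [2], [4]].
Step i=4: Q has 4 at row 3, column 1; remove 4 from row 3 of P and reverse-bump: 4 enters row 2 and ejects 2; 2 enters row 1 and ejects 1. So w(4) = 1. P is now [[2, 5], [4]].
Step i=3: Q has 3 at row 1, column 2; remove that cell from P, ejecting 5. So w(3) = 5. P is now [[2], [4]].
Step i=2: Q has 2 at row 2, column 1; remove 4 from row 2 of P and reverse-bump: 4 enters row 1 and ejects 2. So w(2) = 2. P is now [[4]].
Step i=1: Q has 1 at row 1, column 1; remove that cell from P, ejecting 4. So w(1) = 4. P is now [].

So w = 4 2 5 1 3.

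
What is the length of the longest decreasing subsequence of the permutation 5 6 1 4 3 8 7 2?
4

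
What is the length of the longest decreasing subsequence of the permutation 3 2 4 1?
3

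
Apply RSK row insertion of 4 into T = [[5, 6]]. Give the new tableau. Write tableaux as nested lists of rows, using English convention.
In row 1, 4 replaces 5 (the leftmost entry greater than 4); 5 is bumped to row 2. 5 starts a new row 2. The new tableau is [[4, 6], [5]].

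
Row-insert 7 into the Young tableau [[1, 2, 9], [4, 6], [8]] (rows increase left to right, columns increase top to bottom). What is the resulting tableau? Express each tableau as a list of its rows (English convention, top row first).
In row 1, 7 replaces 9 (the leftmost entry greater than 7); 9 is bumped to row 2. 9 is appended to row 2. The new tableau is [[1, 2, 7], [4, 6, 9], [8]].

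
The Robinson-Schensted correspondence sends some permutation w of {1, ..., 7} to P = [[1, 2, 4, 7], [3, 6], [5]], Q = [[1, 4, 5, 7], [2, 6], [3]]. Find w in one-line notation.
5 3 1 2 6 4 7

Reverse the RSK construction: for i from n down to 1, find the cell of Q containing i, remove the entry at that cell from P, and reverse-bump it up through P; the value ejected from row 1 is w(i).

Step i=7: Q has 7 at row 1, column 4; remove that cell from P, ejecting 7. So w(7) = 7. P is now [[1, 2, 4], [3, 6], [5]].
Step i=6: Q has 6 at row 2, column 2; remove 6 from row 2 of P and reverse-bump: 6 enters row 1 and ejects 4. So w(6) = 4. P is now [[1, 2, 6], [3], [5]].
Step i=5: Q has 5 at row 1, column 3; remove that cell from P, ejecting 6. So w(5) = 6. P is now [[1, 2], [3], [5]].
Step i=4: Q has 4 at row 1, column 2; remove that cell from P, ejecting 2. So w(4) = 2. P is now [[1], [3], [5]].
Step i=3: Q has 3 at row 3, column 1; remove 5 from row 3 of P and reverse-bump: 5 enters row 2 and ejects 3; 3 enters row 1 and ejects 1. So w(3) = 1. P is now [[3], [5]].
Step i=2: Q has 2 at row 2, column 1; remove 5 from row 2 of P and reverse-bump: 5 enters row 1 and ejects 3. So w(2) = 3. P is now [[5]].
Step i=1: Q has 1 at row 1, column 1; remove that cell from P, ejecting 5. So w(1) = 5. P is now [].

So w = 5 3 1 2 6 4 7.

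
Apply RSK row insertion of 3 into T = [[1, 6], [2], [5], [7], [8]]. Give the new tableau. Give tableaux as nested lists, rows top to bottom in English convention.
[[1, 3], [2, 6], [5], [7], [8]]

In row 1, 3 replaces 6 (the leftmost entry greater than 3); 6 is bumped to row 2. 6 is appended to row 2. The new tableau is [[1, 3], [2, 6], [5], [7], [8]].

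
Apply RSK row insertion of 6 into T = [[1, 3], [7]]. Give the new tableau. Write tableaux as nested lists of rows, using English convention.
6 is larger than every entry of row 1, so it is appended to row 1. The new tableau is [[1, 3, 6], [7]].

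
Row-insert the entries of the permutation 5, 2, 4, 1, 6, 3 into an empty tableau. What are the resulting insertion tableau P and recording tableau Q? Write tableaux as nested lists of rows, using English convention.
P = [[1, 3, 6], [2, 4], [5]], Q = [[1, 3, 5], [2, 6], [4]]

Insert each entry of the permutation into P by Schensted row insertion, recording in Q the position of each new cell.

Insert 5: appended to row 1. P = [[5]], Q = [[1]].
Insert 2: 2 bumps 5 from row 1; 5 starts row 2. P = [[2], [5]], Q = [[1], [2]].
Insert 4: appended to row 1. P = [[2, 4], [5]], Q = [[1, 3], [2]].
Insert 1: 1 bumps 2 from row 1; 2 bumps 5 from row 2; 5 starts row 3. P = [[1, 4], [2], [5]], Q = [[1, 3], [2], [4]].
Insert 6: appended to row 1. P = [[1, 4, 6], [2], [5]], Q = [[1, 3, 5], [2], [4]].
Insert 3: 3 bumps 4 from row 1; 4 appends to row 2. P = [[1, 3, 6], [2, 4], [5]], Q = [[1, 3, 5], [2, 6], [4]].

So P = [[1, 3, 6], [2, 4], [5]], Q = [[1, 3, 5], [2, 6], [4]].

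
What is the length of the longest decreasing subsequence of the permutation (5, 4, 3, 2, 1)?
5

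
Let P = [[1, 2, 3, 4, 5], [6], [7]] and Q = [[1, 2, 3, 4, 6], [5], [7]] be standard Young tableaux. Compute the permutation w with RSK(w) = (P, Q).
1 2 3 7 4 6 5

Reverse the RSK construction: for i from n down to 1, find the cell of Q containing i, remove the entry at that cell from P, and reverse-bump it up through P; the value ejected from row 1 is w(i).

Step i=7: Q has 7 at row 3, column 1; remove 7 from row 3 of P and reverse-bump: 7 enters row 2 and ejects 6; 6 enters row 1 and ejects 5. So w(7) = 5. P is now [[1, 2, 3, 4, 6], [7]].
Step i=6: Q has 6 at row 1, column 5; remove that cell from P, ejecting 6. So w(6) = 6. P is now [[1, 2, 3, 4], [7]].
Step i=5: Q has 5 at row 2, column 1; remove 7 from row 2 of P and reverse-bump: 7 enters row 1 and ejects 4. So w(5) = 4. P is now [[1, 2, 3, 7]].
Step i=4: Q has 4 at row 1, column 4; remove that cell from P, ejecting 7. So w(4) = 7. P is now [[1, 2, 3]].
Step i=3: Q has 3 at row 1, column 3; remove that cell from P, ejecting 3. So w(3) = 3. P is now [[1, 2]].
Step i=2: Q has 2 at row 1, column 2; remove that cell from P, ejecting 2. So w(2) = 2. P is now [[1]].
Step i=1: Q has 1 at row 1, column 1; remove that cell from P, ejecting 1. So w(1) = 1. P is now [].

So w = 1 2 3 7 4 6 5.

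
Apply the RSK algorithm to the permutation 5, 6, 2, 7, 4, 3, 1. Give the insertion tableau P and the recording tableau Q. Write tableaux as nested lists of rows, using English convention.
Insert each entry of the permutation into P by Schensted row insertion, recording in Q the position of each new cell.

After inserting 5: P = [[5]].
After inserting 6: P = [[5, 6]].
After inserting 2: P = [[2, 6], [5]].
After inserting 7: P = [[2, 6, 7], [5]].
After inserting 4: P = [[2, 4, 7], [5, 6]].
After inserting 3: P = [[2, 3, 7], [4, 6], [5]].
After inserting 1: P = [[1, 3, 7], [2, 6], [4], [5]].

So P = [[1, 3, 7], [2, 6], [4], [5]], Q = [[1, 2, 4], [3, 5], [6], [7]].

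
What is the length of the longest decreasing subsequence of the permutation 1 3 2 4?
2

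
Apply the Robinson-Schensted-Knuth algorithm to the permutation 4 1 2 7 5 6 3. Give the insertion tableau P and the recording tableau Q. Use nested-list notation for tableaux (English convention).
Insert each entry of the permutation into P by Schensted row insertion, recording in Q the position of each new cell.

Insert 4: appended to row 1. P = [[4]].
Insert 1: 1 bumps 4 from row 1; 4 starts row 2. P = [[1], [4]].
Insert 2: appended to row 1. P = [[1, 2], [4]].
Insert 7: appended to row 1. P = [[1, 2, 7], [4]].
Insert 5: 5 bumps 7 from row 1; 7 appends to row 2. P = [[1, 2, 5], [4, 7]].
Insert 6: appended to row 1. P = [[1, 2, 5, 6], [4, 7]].
Insert 3: 3 bumps 5 from row 1; 5 bumps 7 from row 2; 7 starts row 3. P = [[1, 2, 3, 6], [4, 5], [7]].

So P = [[1, 2, 3, 6], [4, 5], [7]], Q = [[1, 3, 4, 6], [2, 5], [7]].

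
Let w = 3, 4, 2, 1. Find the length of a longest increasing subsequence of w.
2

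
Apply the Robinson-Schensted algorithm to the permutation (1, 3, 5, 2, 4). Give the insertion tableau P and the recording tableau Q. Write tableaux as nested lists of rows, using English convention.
Insert each entry of the permutation into P by Schensted row insertion, recording in Q the position of each new cell.

Insert 1: appended to row 1. P = [[1]], Q = [[1]].
Insert 3: appended to row 1. P = [[1, 3]], Q = [[1, 2]].
Insert 5: appended to row 1. P = [[1, 3, 5]], Q = [[1, 2, 3]].
Insert 2: 2 bumps 3 from row 1; 3 starts row 2. P = [[1, 2, 5], [3]], Q = [[1, 2, 3], [4]].
Insert 4: 4 bumps 5 from row 1; 5 appends to row 2. P = [[1, 2, 4], [3, 5]], Q = [[1, 2, 3], [4, 5]].

So P = [[1, 2, 4], [3, 5]], Q = [[1, 2, 3], [4, 5]].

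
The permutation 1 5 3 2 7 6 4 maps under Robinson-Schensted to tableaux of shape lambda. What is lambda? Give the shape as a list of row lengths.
Row-insert each entry into an empty tableau.

After inserting 1: P = [[1]].
After inserting 5: P = [[1, 5]].
After inserting 3: P = [[1, 3], [5]].
After inserting 2: P = [[1, 2], [3], [5]].
After inserting 7: P = [[1, 2, 7], [3], [5]].
After inserting 6: P = [[1, 2, 6], [3, 7], [5]].
After inserting 4: P = [[1, 2, 4], [3, 6], [5, 7]].

The final insertion tableau P = [[1, 2, 4], [3, 6], [5, 7]] has shape [3, 2, 2].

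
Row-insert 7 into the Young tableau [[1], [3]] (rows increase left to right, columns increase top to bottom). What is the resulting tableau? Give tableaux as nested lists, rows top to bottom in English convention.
[[1, 7], [3]]

7 is larger than every entry of row 1, so it is appended to row 1. The new tableau is [[1, 7], [3]].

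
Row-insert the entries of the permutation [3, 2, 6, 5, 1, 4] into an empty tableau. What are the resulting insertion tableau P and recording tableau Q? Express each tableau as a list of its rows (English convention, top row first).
Insert each entry of the permutation into P by Schensted row insertion, recording in Q the position of each new cell.

Insert 3: appended to row 1. P = [[3]], Q = [[1]].
Insert 2: 2 bumps 3 from row 1; 3 starts row 2. P = [[2], [3]], Q = [[1], [2]].
Insert 6: appended to row 1. P = [[2, 6], [3]], Q = [[1, 3], [2]].
Insert 5: 5 bumps 6 from row 1; 6 appends to row 2. P = [[2, 5], [3, 6]], Q = [[1, 3], [2, 4]].
Insert 1: 1 bumps 2 from row 1; 2 bumps 3 from row 2; 3 starts row 3. P = [[1, 5], [2, 6], [3]], Q = [[1, 3], [2, 4], [5]].
Insert 4: 4 bumps 5 from row 1; 5 bumps 6 from row 2; 6 appends to row 3. P = [[1, 4], [2, 5], [3, 6]], Q = [[1, 3], [2, 4], [5, 6]].

So P = [[1, 4], [2, 5], [3, 6]], Q = [[1, 3], [2, 4], [5, 6]].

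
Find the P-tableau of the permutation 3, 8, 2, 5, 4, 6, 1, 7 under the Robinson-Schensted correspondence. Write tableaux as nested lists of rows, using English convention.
P = [[1, 4, 6, 7], [2, 5], [3], [8]]

Insert 3: appended to row 1. P = [[3]].
Insert 8: appended to row 1. P = [[3, 8]].
Insert 2: 2 bumps 3 from row 1; 3 starts row 2. P = [[2, 8], [3]].
Insert 5: 5 bumps 8 from row 1; 8 appends to row 2. P = [[2, 5], [3, 8]].
Insert 4: 4 bumps 5 from row 1; 5 bumps 8 from row 2; 8 starts row 3. P = [[2, 4], [3, 5], [8]].
Insert 6: appended to row 1. P = [[2, 4, 6], [3, 5], [8]].
Insert 1: 1 bumps 2 from row 1; 2 bumps 3 from row 2; 3 bumps 8 from row 3; 8 starts row 4. P = [[1, 4, 6], [2, 5], [3], [8]].
Insert 7: appended to row 1. P = [[1, 4, 6, 7], [2, 5], [3], [8]].

So P = [[1, 4, 6, 7], [2, 5], [3], [8]].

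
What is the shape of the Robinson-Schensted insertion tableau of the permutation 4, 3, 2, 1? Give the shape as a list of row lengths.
[1, 1, 1, 1]

Row-insert each entry into an empty tableau.

After inserting 4: P = [[4]].
After inserting 3: P = [[3], [4]].
After inserting 2: P = [[2], [3], [4]].
After inserting 1: P = [[1], [2], [3], [4]].

The final insertion tableau P = [[1], [2], [3], [4]] has shape [1, 1, 1, 1].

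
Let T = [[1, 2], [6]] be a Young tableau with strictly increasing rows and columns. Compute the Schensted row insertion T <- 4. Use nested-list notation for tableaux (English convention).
4 is larger than every entry of row 1, so it is appended to row 1. The new tableau is [[1, 2, 4], [6]].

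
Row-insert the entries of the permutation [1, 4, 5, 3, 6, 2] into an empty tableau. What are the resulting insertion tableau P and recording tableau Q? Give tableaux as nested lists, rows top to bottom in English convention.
Insert each entry of the permutation into P by Schensted row insertion, recording in Q the position of each new cell.

After inserting 1: P = [[1]].
After inserting 4: P = [[1, 4]].
After inserting 5: P = [[1, 4, 5]].
After inserting 3: P = [[1, 3, 5], [4]].
After inserting 6: P = [[1, 3, 5, 6], [4]].
After inserting 2: P = [[1, 2, 5, 6], [3], [4]].

So P = [[1, 2, 5, 6], [3], [4]], Q = [[1, 2, 3, 5], [4], [6]].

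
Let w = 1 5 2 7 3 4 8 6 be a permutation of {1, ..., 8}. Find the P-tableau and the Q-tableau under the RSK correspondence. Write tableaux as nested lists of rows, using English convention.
Insert each entry of the permutation into P by Schensted row insertion, recording in Q the position of each new cell.

Insert 1: appended to row 1. P = [[1]], Q = [[1]].
Insert 5: appended to row 1. P = [[1, 5]], Q = [[1, 2]].
Insert 2: 2 bumps 5 from row 1; 5 starts row 2. P = [[1, 2], [5]], Q = [[1, 2], [3]].
Insert 7: appended to row 1. P = [[1, 2, 7], [5]], Q = [[1, 2, 4], [3]].
Insert 3: 3 bumps 7 from row 1; 7 appends to row 2. P = [[1, 2, 3], [5, 7]], Q = [[1, 2, 4], [3, 5]].
Insert 4: appended to row 1. P = [[1, 2, 3, 4], [5, 7]], Q = [[1, 2, 4, 6], [3, 5]].
Insert 8: appended to row 1. P = [[1, 2, 3, 4, 8], [5, 7]], Q = [[1, 2, 4, 6, 7], [3, 5]].
Insert 6: 6 bumps 8 from row 1; 8 appends to row 2. P = [[1, 2, 3, 4, 6], [5, 7, 8]], Q = [[1, 2, 4, 6, 7], [3, 5, 8]].

So P = [[1, 2, 3, 4, 6], [5, 7, 8]], Q = [[1, 2, 4, 6, 7], [3, 5, 8]].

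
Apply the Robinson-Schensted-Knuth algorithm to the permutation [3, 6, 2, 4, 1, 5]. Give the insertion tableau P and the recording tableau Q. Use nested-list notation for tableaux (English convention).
Insert each entry of the permutation into P by Schensted row insertion, recording in Q the position of each new cell.

Insert 3: appended to row 1. P = [[3]], Q = [[1]].
Insert 6: appended to row 1. P = [[3, 6]], Q = [[1, 2]].
Insert 2: 2 bumps 3 from row 1; 3 starts row 2. P = [[2, 6], [3]], Q = [[1, 2], [3]].
Insert 4: 4 bumps 6 from row 1; 6 appends to row 2. P = [[2, 4], [3, 6]], Q = [[1, 2], [3, 4]].
Insert 1: 1 bumps 2 from row 1; 2 bumps 3 from row 2; 3 starts row 3. P = [[1, 4], [2, 6], [3]], Q = [[1, 2], [3, 4], [5]].
Insert 5: appended to row 1. P = [[1, 4, 5], [2, 6], [3]], Q = [[1, 2, 6], [3, 4], [5]].

So P = [[1, 4, 5], [2, 6], [3]], Q = [[1, 2, 6], [3, 4], [5]].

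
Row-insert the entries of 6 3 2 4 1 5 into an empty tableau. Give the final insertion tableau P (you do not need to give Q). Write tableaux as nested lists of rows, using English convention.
Insert 6: appended to row 1. P = [[6]].
Insert 3: 3 bumps 6 from row 1; 6 starts row 2. P = [[3], [6]].
Insert 2: 2 bumps 3 from row 1; 3 bumps 6 from row 2; 6 starts row 3. P = [[2], [3], [6]].
Insert 4: appended to row 1. P = [[2, 4], [3], [6]].
Insert 1: 1 bumps 2 from row 1; 2 bumps 3 from row 2; 3 bumps 6 from row 3; 6 starts row 4. P = [[1, 4], [2], [3], [6]].
Insert 5: appended to row 1. P = [[1, 4, 5], [2], [3], [6]].

So P = [[1, 4, 5], [2], [3], [6]].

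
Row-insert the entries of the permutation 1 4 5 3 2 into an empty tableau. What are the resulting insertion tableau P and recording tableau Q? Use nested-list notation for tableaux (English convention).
Insert each entry of the permutation into P by Schensted row insertion, recording in Q the position of each new cell.

Insert 1: appended to row 1. P = [[1]].
Insert 4: appended to row 1. P = [[1, 4]].
Insert 5: appended to row 1. P = [[1, 4, 5]].
Insert 3: 3 bumps 4 from row 1; 4 starts row 2. P = [[1, 3, 5], [4]].
Insert 2: 2 bumps 3 from row 1; 3 bumps 4 from row 2; 4 starts row 3. P = [[1, 2, 5], [3], [4]].

So P = [[1, 2, 5], [3], [4]], Q = [[1, 2, 3], [4], [5]].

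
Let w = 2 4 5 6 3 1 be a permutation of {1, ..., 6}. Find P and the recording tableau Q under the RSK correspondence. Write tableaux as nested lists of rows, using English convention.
P = [[1, 3, 5, 6], [2], [4]], Q = [[1, 2, 3, 4], [5], [6]]

Insert each entry of the permutation into P by Schensted row insertion, recording in Q the position of each new cell.

Insert 2: appended to row 1. P = [[2]].
Insert 4: appended to row 1. P = [[2, 4]].
Insert 5: appended to row 1. P = [[2, 4, 5]].
Insert 6: appended to row 1. P = [[2, 4, 5, 6]].
Insert 3: 3 bumps 4 from row 1; 4 starts row 2. P = [[2, 3, 5, 6], [4]].
Insert 1: 1 bumps 2 from row 1; 2 bumps 4 from row 2; 4 starts row 3. P = [[1, 3, 5, 6], [2], [4]].

So P = [[1, 3, 5, 6], [2], [4]], Q = [[1, 2, 3, 4], [5], [6]].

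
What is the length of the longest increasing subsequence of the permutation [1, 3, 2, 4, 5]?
4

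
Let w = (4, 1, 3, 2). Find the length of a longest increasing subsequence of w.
2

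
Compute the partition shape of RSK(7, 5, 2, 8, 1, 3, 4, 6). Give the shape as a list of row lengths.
Row-insert each entry into an empty tableau.

After inserting 7: P = [[7]].
After inserting 5: P = [[5], [7]].
After inserting 2: P = [[2], [5], [7]].
After inserting 8: P = [[2, 8], [5], [7]].
After inserting 1: P = [[1, 8], [2], [5], [7]].
After inserting 3: P = [[1, 3], [2, 8], [5], [7]].
After inserting 4: P = [[1, 3, 4], [2, 8], [5], [7]].
After inserting 6: P = [[1, 3, 4, 6], [2, 8], [5], [7]].

The final insertion tableau P = [[1, 3, 4, 6], [2, 8], [5], [7]] has shape [4, 2, 1, 1].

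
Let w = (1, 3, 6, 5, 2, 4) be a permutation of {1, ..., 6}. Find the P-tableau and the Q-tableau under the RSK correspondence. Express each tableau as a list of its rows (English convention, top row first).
P = [[1, 2, 4], [3, 5], [6]], Q = [[1, 2, 3], [4, 6], [5]]

Insert each entry of the permutation into P by Schensted row insertion, recording in Q the position of each new cell.

After inserting 1: P = [[1]].
After inserting 3: P = [[1, 3]].
After inserting 6: P = [[1, 3, 6]].
After inserting 5: P = [[1, 3, 5], [6]].
After inserting 2: P = [[1, 2, 5], [3], [6]].
After inserting 4: P = [[1, 2, 4], [3, 5], [6]].

So P = [[1, 2, 4], [3, 5], [6]], Q = [[1, 2, 3], [4, 6], [5]].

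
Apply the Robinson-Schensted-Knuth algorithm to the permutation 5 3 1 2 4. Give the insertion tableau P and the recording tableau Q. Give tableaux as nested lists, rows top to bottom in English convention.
Insert each entry of the permutation into P by Schensted row insertion, recording in Q the position of each new cell.

After inserting 5: P = [[5]].
After inserting 3: P = [[3], [5]].
After inserting 1: P = [[1], [3], [5]].
After inserting 2: P = [[1, 2], [3], [5]].
After inserting 4: P = [[1, 2, 4], [3], [5]].

So P = [[1, 2, 4], [3], [5]], Q = [[1, 4, 5], [2], [3]].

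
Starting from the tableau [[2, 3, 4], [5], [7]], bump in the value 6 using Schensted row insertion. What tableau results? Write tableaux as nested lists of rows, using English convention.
[[2, 3, 4, 6], [5], [7]]

6 is larger than every entry of row 1, so it is appended to row 1. The new tableau is [[2, 3, 4, 6], [5], [7]].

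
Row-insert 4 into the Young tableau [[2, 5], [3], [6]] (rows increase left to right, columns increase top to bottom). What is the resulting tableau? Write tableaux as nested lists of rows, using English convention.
[[2, 4], [3, 5], [6]]

In row 1, 4 replaces 5 (the leftmost entry greater than 4); 5 is bumped to row 2. 5 is appended to row 2. The new tableau is [[2, 4], [3, 5], [6]].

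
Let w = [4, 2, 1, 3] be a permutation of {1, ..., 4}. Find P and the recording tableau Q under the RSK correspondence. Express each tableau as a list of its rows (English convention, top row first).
P = [[1, 3], [2], [4]], Q = [[1, 4], [2], [3]]

Insert each entry of the permutation into P by Schensted row insertion, recording in Q the position of each new cell.

Insert 4: appended to row 1. P = [[4]].
Insert 2: 2 bumps 4 from row 1; 4 starts row 2. P = [[2], [4]].
Insert 1: 1 bumps 2 from row 1; 2 bumps 4 from row 2; 4 starts row 3. P = [[1], [2], [4]].
Insert 3: appended to row 1. P = [[1, 3], [2], [4]].

So P = [[1, 3], [2], [4]], Q = [[1, 4], [2], [3]].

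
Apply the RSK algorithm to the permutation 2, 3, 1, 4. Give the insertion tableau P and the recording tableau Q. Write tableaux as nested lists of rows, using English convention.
Insert each entry of the permutation into P by Schensted row insertion, recording in Q the position of each new cell.

Insert 2: appended to row 1. P = [[2]], Q = [[1]].
Insert 3: appended to row 1. P = [[2, 3]], Q = [[1, 2]].
Insert 1: 1 bumps 2 from row 1; 2 starts row 2. P = [[1, 3], [2]], Q = [[1, 2], [3]].
Insert 4: appended to row 1. P = [[1, 3, 4], [2]], Q = [[1, 2, 4], [3]].

So P = [[1, 3, 4], [2]], Q = [[1, 2, 4], [3]].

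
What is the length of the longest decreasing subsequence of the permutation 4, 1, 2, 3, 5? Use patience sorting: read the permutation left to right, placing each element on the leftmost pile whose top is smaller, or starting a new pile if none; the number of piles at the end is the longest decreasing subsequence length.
2

4: new pile. tops = [4]
1: new pile. tops = [4, 1]
2: onto pile 2 (replacing 1). tops = [4, 2]
3: onto pile 2 (replacing 2). tops = [4, 3]
5: onto pile 1 (replacing 4). tops = [5, 3]

2 piles, so the longest decreasing subsequence has length 2.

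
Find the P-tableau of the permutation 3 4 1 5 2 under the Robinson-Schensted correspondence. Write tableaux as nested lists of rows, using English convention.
P = [[1, 2, 5], [3, 4]]

Insert 3: appended to row 1. P = [[3]].
Insert 4: appended to row 1. P = [[3, 4]].
Insert 1: 1 bumps 3 from row 1; 3 starts row 2. P = [[1, 4], [3]].
Insert 5: appended to row 1. P = [[1, 4, 5], [3]].
Insert 2: 2 bumps 4 from row 1; 4 appends to row 2. P = [[1, 2, 5], [3, 4]].

So P = [[1, 2, 5], [3, 4]].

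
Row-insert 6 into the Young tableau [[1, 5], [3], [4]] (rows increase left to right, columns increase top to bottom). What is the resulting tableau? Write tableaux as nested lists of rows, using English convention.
6 is larger than every entry of row 1, so it is appended to row 1. The new tableau is [[1, 5, 6], [3], [4]].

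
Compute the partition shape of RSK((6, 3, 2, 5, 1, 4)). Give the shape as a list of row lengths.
[2, 2, 1, 1]

RSK row insertion gives P = [[1, 4], [2, 5], [3], [6]], which has shape [2, 2, 1, 1].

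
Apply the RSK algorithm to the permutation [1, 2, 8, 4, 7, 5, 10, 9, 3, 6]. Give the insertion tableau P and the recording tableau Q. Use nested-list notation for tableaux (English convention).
P = [[1, 2, 3, 5, 6], [4, 9], [7, 10], [8]], Q = [[1, 2, 3, 5, 7], [4, 8], [6, 10], [9]]

Insert each entry of the permutation into P by Schensted row insertion, recording in Q the position of each new cell.

Insert 1: appended to row 1. P = [[1]].
Insert 2: appended to row 1. P = [[1, 2]].
Insert 8: appended to row 1. P = [[1, 2, 8]].
Insert 4: 4 bumps 8 from row 1; 8 starts row 2. P = [[1, 2, 4], [8]].
Insert 7: appended to row 1. P = [[1, 2, 4, 7], [8]].
Insert 5: 5 bumps 7 from row 1; 7 bumps 8 from row 2; 8 starts row 3. P = [[1, 2, 4, 5], [7], [8]].
Insert 10: appended to row 1. P = [[1, 2, 4, 5, 10], [7], [8]].
Insert 9: 9 bumps 10 from row 1; 10 appends to row 2. P = [[1, 2, 4, 5, 9], [7, 10], [8]].
Insert 3: 3 bumps 4 from row 1; 4 bumps 7 from row 2; 7 bumps 8 from row 3; 8 starts row 4. P = [[1, 2, 3, 5, 9], [4, 10], [7], [8]].
Insert 6: 6 bumps 9 from row 1; 9 bumps 10 from row 2; 10 appends to row 3. P = [[1, 2, 3, 5, 6], [4, 9], [7, 10], [8]].

So P = [[1, 2, 3, 5, 6], [4, 9], [7, 10], [8]], Q = [[1, 2, 3, 5, 7], [4, 8], [6, 10], [9]].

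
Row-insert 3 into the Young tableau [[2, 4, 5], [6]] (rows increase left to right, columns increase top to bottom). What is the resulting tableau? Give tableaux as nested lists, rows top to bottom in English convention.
[[2, 3, 5], [4], [6]]

In row 1, 3 replaces 4 (the leftmost entry greater than 3); 4 is bumped to row 2. In row 2, 4 replaces 6 (the leftmost entry greater than 4); 6 is bumped to row 3. 6 starts a new row 3. The new tableau is [[2, 3, 5], [4], [6]].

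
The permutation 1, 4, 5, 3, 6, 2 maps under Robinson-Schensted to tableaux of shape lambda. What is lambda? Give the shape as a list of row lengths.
Row-insert each entry into an empty tableau.

After inserting 1: P = [[1]].
After inserting 4: P = [[1, 4]].
After inserting 5: P = [[1, 4, 5]].
After inserting 3: P = [[1, 3, 5], [4]].
After inserting 6: P = [[1, 3, 5, 6], [4]].
After inserting 2: P = [[1, 2, 5, 6], [3], [4]].

The final insertion tableau P = [[1, 2, 5, 6], [3], [4]] has shape [4, 1, 1].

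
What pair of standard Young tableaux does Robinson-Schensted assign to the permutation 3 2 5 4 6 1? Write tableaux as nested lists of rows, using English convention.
P = [[1, 4, 6], [2, 5], [3]], Q = [[1, 3, 5], [2, 4], [6]]

Insert each entry of the permutation into P by Schensted row insertion, recording in Q the position of each new cell.

Insert 3: appended to row 1. P = [[3]], Q = [[1]].
Insert 2: 2 bumps 3 from row 1; 3 starts row 2. P = [[2], [3]], Q = [[1], [2]].
Insert 5: appended to row 1. P = [[2, 5], [3]], Q = [[1, 3], [2]].
Insert 4: 4 bumps 5 from row 1; 5 appends to row 2. P = [[2, 4], [3, 5]], Q = [[1, 3], [2, 4]].
Insert 6: appended to row 1. P = [[2, 4, 6], [3, 5]], Q = [[1, 3, 5], [2, 4]].
Insert 1: 1 bumps 2 from row 1; 2 bumps 3 from row 2; 3 starts row 3. P = [[1, 4, 6], [2, 5], [3]], Q = [[1, 3, 5], [2, 4], [6]].

So P = [[1, 4, 6], [2, 5], [3]], Q = [[1, 3, 5], [2, 4], [6]].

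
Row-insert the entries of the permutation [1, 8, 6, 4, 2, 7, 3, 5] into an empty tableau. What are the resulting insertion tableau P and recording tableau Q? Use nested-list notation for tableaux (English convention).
P = [[1, 2, 3, 5], [4, 7], [6], [8]], Q = [[1, 2, 6, 8], [3, 7], [4], [5]]

Insert each entry of the permutation into P by Schensted row insertion, recording in Q the position of each new cell.

Insert 1: appended to row 1. P = [[1]].
Insert 8: appended to row 1. P = [[1, 8]].
Insert 6: 6 bumps 8 from row 1; 8 starts row 2. P = [[1, 6], [8]].
Insert 4: 4 bumps 6 from row 1; 6 bumps 8 from row 2; 8 starts row 3. P = [[1, 4], [6], [8]].
Insert 2: 2 bumps 4 from row 1; 4 bumps 6 from row 2; 6 bumps 8 from row 3; 8 starts row 4. P = [[1, 2], [4], [6], [8]].
Insert 7: appended to row 1. P = [[1, 2, 7], [4], [6], [8]].
Insert 3: 3 bumps 7 from row 1; 7 appends to row 2. P = [[1, 2, 3], [4, 7], [6], [8]].
Insert 5: appended to row 1. P = [[1, 2, 3, 5], [4, 7], [6], [8]].

So P = [[1, 2, 3, 5], [4, 7], [6], [8]], Q = [[1, 2, 6, 8], [3, 7], [4], [5]].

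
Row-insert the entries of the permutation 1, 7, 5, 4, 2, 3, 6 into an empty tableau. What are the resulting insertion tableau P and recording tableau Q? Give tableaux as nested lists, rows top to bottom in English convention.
Insert each entry of the permutation into P by Schensted row insertion, recording in Q the position of each new cell.

Insert 1: appended to row 1. P = [[1]].
Insert 7: appended to row 1. P = [[1, 7]].
Insert 5: 5 bumps 7 from row 1; 7 starts row 2. P = [[1, 5], [7]].
Insert 4: 4 bumps 5 from row 1; 5 bumps 7 from row 2; 7 starts row 3. P = [[1, 4], [5], [7]].
Insert 2: 2 bumps 4 from row 1; 4 bumps 5 from row 2; 5 bumps 7 from row 3; 7 starts row 4. P = [[1, 2], [4], [5], [7]].
Insert 3: appended to row 1. P = [[1, 2, 3], [4], [5], [7]].
Insert 6: appended to row 1. P = [[1, 2, 3, 6], [4], [5], [7]].

So P = [[1, 2, 3, 6], [4], [5], [7]], Q = [[1, 2, 6, 7], [3], [4], [5]].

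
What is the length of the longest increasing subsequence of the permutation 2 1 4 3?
2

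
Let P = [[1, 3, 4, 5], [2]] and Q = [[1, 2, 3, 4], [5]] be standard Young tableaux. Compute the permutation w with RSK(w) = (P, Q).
Reverse the RSK construction: for i from n down to 1, find the cell of Q containing i, remove the entry at that cell from P, and reverse-bump it up through P; the value ejected from row 1 is w(i).

Step i=5: Q has 5 at row 2, column 1; remove 2 from row 2 of P and reverse-bump: 2 enters row 1 and ejects 1. So w(5) = 1. P is now [[2, 3, 4, 5]].
Step i=4: Q has 4 at row 1, column 4; remove that cell from P, ejecting 5. So w(4) = 5. P is now [[2, 3, 4]].
Step i=3: Q has 3 at row 1, column 3; remove that cell from P, ejecting 4. So w(3) = 4. P is now [[2, 3]].
Step i=2: Q has 2 at row 1, column 2; remove that cell from P, ejecting 3. So w(2) = 3. P is now [[2]].
Step i=1: Q has 1 at row 1, column 1; remove that cell from P, ejecting 2. So w(1) = 2. P is now [].

So w = 2 3 4 5 1.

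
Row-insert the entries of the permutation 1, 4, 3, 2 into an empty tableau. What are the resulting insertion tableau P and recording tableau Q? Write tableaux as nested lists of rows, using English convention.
P = [[1, 2], [3], [4]], Q = [[1, 2], [3], [4]]

Insert each entry of the permutation into P by Schensted row insertion, recording in Q the position of each new cell.

Insert 1: appended to row 1. P = [[1]], Q = [[1]].
Insert 4: appended to row 1. P = [[1, 4]], Q = [[1, 2]].
Insert 3: 3 bumps 4 from row 1; 4 starts row 2. P = [[1, 3], [4]], Q = [[1, 2], [3]].
Insert 2: 2 bumps 3 from row 1; 3 bumps 4 from row 2; 4 starts row 3. P = [[1, 2], [3], [4]], Q = [[1, 2], [3], [4]].

So P = [[1, 2], [3], [4]], Q = [[1, 2], [3], [4]].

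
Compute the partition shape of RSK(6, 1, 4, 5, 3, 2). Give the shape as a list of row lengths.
Row-insert each entry into an empty tableau.

After inserting 6: P = [[6]].
After inserting 1: P = [[1], [6]].
After inserting 4: P = [[1, 4], [6]].
After inserting 5: P = [[1, 4, 5], [6]].
After inserting 3: P = [[1, 3, 5], [4], [6]].
After inserting 2: P = [[1, 2, 5], [3], [4], [6]].

The final insertion tableau P = [[1, 2, 5], [3], [4], [6]] has shape [3, 1, 1, 1].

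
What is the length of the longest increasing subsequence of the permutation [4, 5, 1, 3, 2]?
2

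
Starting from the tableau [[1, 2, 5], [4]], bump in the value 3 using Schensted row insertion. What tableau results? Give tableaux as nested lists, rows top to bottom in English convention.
[[1, 2, 3], [4, 5]]

In row 1, 3 replaces 5 (the leftmost entry greater than 3); 5 is bumped to row 2. 5 is appended to row 2. The new tableau is [[1, 2, 3], [4, 5]].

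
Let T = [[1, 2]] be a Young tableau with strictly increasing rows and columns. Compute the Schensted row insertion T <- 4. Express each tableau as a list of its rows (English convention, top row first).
4 is larger than every entry of row 1, so it is appended to row 1. The new tableau is [[1, 2, 4]].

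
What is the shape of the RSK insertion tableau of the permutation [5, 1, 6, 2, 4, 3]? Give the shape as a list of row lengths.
RSK row insertion gives P = [[1, 2, 3], [4, 6], [5]], which has shape [3, 2, 1].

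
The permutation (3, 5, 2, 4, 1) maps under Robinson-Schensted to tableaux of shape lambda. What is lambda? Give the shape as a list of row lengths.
[2, 2, 1]

Row-insert each entry into an empty tableau.

After inserting 3: P = [[3]].
After inserting 5: P = [[3, 5]].
After inserting 2: P = [[2, 5], [3]].
After inserting 4: P = [[2, 4], [3, 5]].
After inserting 1: P = [[1, 4], [2, 5], [3]].

The final insertion tableau P = [[1, 4], [2, 5], [3]] has shape [2, 2, 1].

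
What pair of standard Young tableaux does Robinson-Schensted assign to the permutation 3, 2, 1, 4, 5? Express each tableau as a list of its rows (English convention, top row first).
P = [[1, 4, 5], [2], [3]], Q = [[1, 4, 5], [2], [3]]

Insert each entry of the permutation into P by Schensted row insertion, recording in Q the position of each new cell.

After inserting 3: P = [[3]].
After inserting 2: P = [[2], [3]].
After inserting 1: P = [[1], [2], [3]].
After inserting 4: P = [[1, 4], [2], [3]].
After inserting 5: P = [[1, 4, 5], [2], [3]].

So P = [[1, 4, 5], [2], [3]], Q = [[1, 4, 5], [2], [3]].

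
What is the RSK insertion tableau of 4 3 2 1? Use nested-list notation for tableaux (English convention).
P = [[1], [2], [3], [4]]

Insert 4: appended to row 1. P = [[4]].
Insert 3: 3 bumps 4 from row 1; 4 starts row 2. P = [[3], [4]].
Insert 2: 2 bumps 3 from row 1; 3 bumps 4 from row 2; 4 starts row 3. P = [[2], [3], [4]].
Insert 1: 1 bumps 2 from row 1; 2 bumps 3 from row 2; 3 bumps 4 from row 3; 4 starts row 4. P = [[1], [2], [3], [4]].

So P = [[1], [2], [3], [4]].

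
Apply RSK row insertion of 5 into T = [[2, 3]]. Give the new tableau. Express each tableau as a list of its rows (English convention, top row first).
5 is larger than every entry of row 1, so it is appended to row 1. The new tableau is [[2, 3, 5]].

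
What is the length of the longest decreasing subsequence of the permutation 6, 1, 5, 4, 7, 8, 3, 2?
5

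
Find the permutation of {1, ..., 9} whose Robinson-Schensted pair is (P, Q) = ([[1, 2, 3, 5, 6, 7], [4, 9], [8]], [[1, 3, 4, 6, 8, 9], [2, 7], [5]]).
8 1 2 4 3 9 5 6 7

Reverse RSK: for i = n, n-1, ..., 1, locate i in Q, remove the corresponding corner cell from P, and reverse-bump its entry up through P; the value ejected from row 1 is w(i).

So w = 8 1 2 4 3 9 5 6 7.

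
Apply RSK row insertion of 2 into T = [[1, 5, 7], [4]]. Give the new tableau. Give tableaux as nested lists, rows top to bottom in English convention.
[[1, 2, 7], [4, 5]]

In row 1, 2 replaces 5 (the leftmost entry greater than 2); 5 is bumped to row 2. 5 is appended to row 2. The new tableau is [[1, 2, 7], [4, 5]].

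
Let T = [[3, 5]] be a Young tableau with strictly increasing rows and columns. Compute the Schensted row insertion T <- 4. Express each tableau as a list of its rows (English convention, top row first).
In row 1, 4 replaces 5 (the leftmost entry greater than 4); 5 is bumped to row 2. 5 starts a new row 2. The new tableau is [[3, 4], [5]].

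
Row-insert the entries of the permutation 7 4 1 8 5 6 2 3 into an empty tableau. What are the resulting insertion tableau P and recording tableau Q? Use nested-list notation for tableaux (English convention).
P = [[1, 2, 3], [4, 5, 6], [7, 8]], Q = [[1, 4, 6], [2, 5, 8], [3, 7]]

Insert each entry of the permutation into P by Schensted row insertion, recording in Q the position of each new cell.

After inserting 7: P = [[7]].
After inserting 4: P = [[4], [7]].
After inserting 1: P = [[1], [4], [7]].
After inserting 8: P = [[1, 8], [4], [7]].
After inserting 5: P = [[1, 5], [4, 8], [7]].
After inserting 6: P = [[1, 5, 6], [4, 8], [7]].
After inserting 2: P = [[1, 2, 6], [4, 5], [7, 8]].
After inserting 3: P = [[1, 2, 3], [4, 5, 6], [7, 8]].

So P = [[1, 2, 3], [4, 5, 6], [7, 8]], Q = [[1, 4, 6], [2, 5, 8], [3, 7]].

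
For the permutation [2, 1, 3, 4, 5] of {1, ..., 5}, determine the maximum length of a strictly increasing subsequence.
4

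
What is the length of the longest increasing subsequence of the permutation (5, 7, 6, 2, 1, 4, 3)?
2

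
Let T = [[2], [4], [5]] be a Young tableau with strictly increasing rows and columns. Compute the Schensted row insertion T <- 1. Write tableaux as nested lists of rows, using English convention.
[[1], [2], [4], [5]]

In row 1, 1 replaces 2 (the leftmost entry greater than 1); 2 is bumped to row 2. In row 2, 2 replaces 4 (the leftmost entry greater than 2); 4 is bumped to row 3. In row 3, 4 replaces 5 (the leftmost entry greater than 4); 5 is bumped to row 4. 5 starts a new row 4. The new tableau is [[1], [2], [4], [5]].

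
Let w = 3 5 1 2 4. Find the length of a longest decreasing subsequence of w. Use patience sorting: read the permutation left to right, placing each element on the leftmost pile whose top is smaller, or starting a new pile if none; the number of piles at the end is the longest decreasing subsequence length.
2

3: new pile. tops = [3]
5: onto pile 1 (replacing 3). tops = [5]
1: new pile. tops = [5, 1]
2: onto pile 2 (replacing 1). tops = [5, 2]
4: onto pile 2 (replacing 2). tops = [5, 4]

2 piles, so the longest decreasing subsequence has length 2.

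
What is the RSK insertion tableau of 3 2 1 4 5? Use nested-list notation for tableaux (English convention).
P = [[1, 4, 5], [2], [3]]

Insert 3: appended to row 1. P = [[3]].
Insert 2: 2 bumps 3 from row 1; 3 starts row 2. P = [[2], [3]].
Insert 1: 1 bumps 2 from row 1; 2 bumps 3 from row 2; 3 starts row 3. P = [[1], [2], [3]].
Insert 4: appended to row 1. P = [[1, 4], [2], [3]].
Insert 5: appended to row 1. P = [[1, 4, 5], [2], [3]].

So P = [[1, 4, 5], [2], [3]].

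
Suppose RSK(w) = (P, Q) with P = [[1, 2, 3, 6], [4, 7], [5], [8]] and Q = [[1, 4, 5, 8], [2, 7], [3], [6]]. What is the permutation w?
Reverse the RSK construction: for i from n down to 1, find the cell of Q containing i, remove the entry at that cell from P, and reverse-bump it up through P; the value ejected from row 1 is w(i).

Step i=8: Q has 8 at row 1, column 4; remove that cell from P, ejecting 6. So w(8) = 6. P is now [[1, 2, 3], [4, 7], [5], [8]].
Step i=7: Q has 7 at row 2, column 2; remove 7 from row 2 of P and reverse-bump: 7 enters row 1 and ejects 3. So w(7) = 3. P is now [[1, 2, 7], [4], [5], [8]].
Step i=6: Q has 6 at row 4, column 1; remove 8 from row 4 of P and reverse-bump: 8 enters row 3 and ejects 5; 5 enters row 2 and ejects 4; 4 enters row 1 and ejects 2. So w(6) = 2. P is now [[1, 4, 7], [5], [8]].
Step i=5: Q has 5 at row 1, column 3; remove that cell from P, ejecting 7. So w(5) = 7. P is now [[1, 4], [5], [8]].
Step i=4: Q has 4 at row 1, column 2; remove that cell from P, ejecting 4. So w(4) = 4. P is now [[1], [5], [8]].
Step i=3: Q has 3 at row 3, column 1; remove 8 from row 3 of P and reverse-bump: 8 enters row 2 and ejects 5; 5 enters row 1 and ejects 1. So w(3) = 1. P is now [[5], [8]].
Step i=2: Q has 2 at row 2, column 1; remove 8 from row 2 of P and reverse-bump: 8 enters row 1 and ejects 5. So w(2) = 5. P is now [[8]].
Step i=1: Q has 1 at row 1, column 1; remove that cell from P, ejecting 8. So w(1) = 8. P is now [].

So w = 8 5 1 4 7 2 3 6.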